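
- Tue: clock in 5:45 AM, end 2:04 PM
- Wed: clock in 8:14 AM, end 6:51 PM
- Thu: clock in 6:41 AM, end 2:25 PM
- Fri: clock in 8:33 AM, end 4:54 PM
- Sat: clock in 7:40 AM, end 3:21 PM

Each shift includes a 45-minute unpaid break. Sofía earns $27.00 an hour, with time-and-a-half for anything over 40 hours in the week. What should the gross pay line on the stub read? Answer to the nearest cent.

$1051.65

Tue: 5:45 AM–2:04 PM = 8 h 19 min; less 45 min break → 7 h 34 min
Wed: 8:14 AM–6:51 PM = 10 h 37 min; less 45 min break → 9 h 52 min
Thu: 6:41 AM–2:25 PM = 7 h 44 min; less 45 min break → 6 h 59 min
Fri: 8:33 AM–4:54 PM = 8 h 21 min; less 45 min break → 7 h 36 min
Sat: 7:40 AM–3:21 PM = 7 h 41 min; less 45 min break → 6 h 56 min
Total worked: 38 h 57 min = 2337 min.
Regular 38 h 57 min = 2337 min at $27.00/h; overtime 0 h 0 min = 0 min at $40.50/h.
Pay = (2337 × $27.00 + 0 × $40.50) ÷ 60 = $1051.65.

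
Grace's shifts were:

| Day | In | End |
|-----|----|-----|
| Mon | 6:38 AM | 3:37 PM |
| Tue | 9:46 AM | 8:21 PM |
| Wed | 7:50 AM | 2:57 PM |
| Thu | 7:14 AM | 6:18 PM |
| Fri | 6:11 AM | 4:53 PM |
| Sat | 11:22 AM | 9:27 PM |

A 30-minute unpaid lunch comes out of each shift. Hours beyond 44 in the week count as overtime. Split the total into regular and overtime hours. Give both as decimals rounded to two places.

Mon: 6:38 AM–3:37 PM = 8 h 59 min; less 30 min break → 8 h 29 min
Tue: 9:46 AM–8:21 PM = 10 h 35 min; less 30 min break → 10 h 5 min
Wed: 7:50 AM–2:57 PM = 7 h 7 min; less 30 min break → 6 h 37 min
Thu: 7:14 AM–6:18 PM = 11 h 4 min; less 30 min break → 10 h 34 min
Fri: 6:11 AM–4:53 PM = 10 h 42 min; less 30 min break → 10 h 12 min
Sat: 11:22 AM–9:27 PM = 10 h 5 min; less 30 min break → 9 h 35 min
Total worked: 55 h 32 min = 55.53 h.
Threshold 44 h → overtime 11 h 32 min, regular 44 h 0 min.

Regular 44.00 hours, overtime 11.53 hours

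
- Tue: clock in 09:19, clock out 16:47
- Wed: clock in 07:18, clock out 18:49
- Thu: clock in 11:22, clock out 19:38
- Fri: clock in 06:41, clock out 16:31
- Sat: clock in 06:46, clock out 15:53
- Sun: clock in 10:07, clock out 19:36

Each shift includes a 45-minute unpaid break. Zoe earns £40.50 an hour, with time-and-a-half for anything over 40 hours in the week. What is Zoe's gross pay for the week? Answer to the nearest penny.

Tue: 09:19–16:47 = 7 h 28 min; less 45 min break → 6 h 43 min
Wed: 07:18–18:49 = 11 h 31 min; less 45 min break → 10 h 46 min
Thu: 11:22–19:38 = 8 h 16 min; less 45 min break → 7 h 31 min
Fri: 06:41–16:31 = 9 h 50 min; less 45 min break → 9 h 5 min
Sat: 06:46–15:53 = 9 h 7 min; less 45 min break → 8 h 22 min
Sun: 10:07–19:36 = 9 h 29 min; less 45 min break → 8 h 44 min
Total worked: 51 h 11 min = 3071 min.
Regular 40 h 0 min = 2400 min at £40.50/h; overtime 11 h 11 min = 671 min at £60.75/h.
Pay = (2400 × £40.50 + 671 × £60.75) ÷ 60 = £2299.39.

£2299.39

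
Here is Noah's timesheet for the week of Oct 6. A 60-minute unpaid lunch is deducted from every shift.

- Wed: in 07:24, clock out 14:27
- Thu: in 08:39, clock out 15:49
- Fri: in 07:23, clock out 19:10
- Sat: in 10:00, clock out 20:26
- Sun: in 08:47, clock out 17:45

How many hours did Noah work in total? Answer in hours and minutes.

40 h 24 min

Wed: 07:24–14:27 = 7 h 3 min; less 60 min break → 6 h 3 min
Thu: 08:39–15:49 = 7 h 10 min; less 60 min break → 6 h 10 min
Fri: 07:23–19:10 = 11 h 47 min; less 60 min break → 10 h 47 min
Sat: 10:00–20:26 = 10 h 26 min; less 60 min break → 9 h 26 min
Sun: 08:47–17:45 = 8 h 58 min; less 60 min break → 7 h 58 min
Total: 6 h 3 min + 6 h 10 min + 10 h 47 min + 9 h 26 min + 7 h 58 min = 40 h 24 min.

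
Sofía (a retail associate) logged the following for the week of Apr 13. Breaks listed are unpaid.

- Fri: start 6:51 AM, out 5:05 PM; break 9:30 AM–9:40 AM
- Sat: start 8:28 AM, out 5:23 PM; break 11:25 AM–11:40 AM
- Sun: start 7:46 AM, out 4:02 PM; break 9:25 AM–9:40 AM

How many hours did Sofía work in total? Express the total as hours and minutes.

26 h 45 min

Fri: 6:51 AM–5:05 PM = 10 h 14 min; less 10 min break → 10 h 4 min
Sat: 8:28 AM–5:23 PM = 8 h 55 min; less 15 min break → 8 h 40 min
Sun: 7:46 AM–4:02 PM = 8 h 16 min; less 15 min break → 8 h 1 min
Total: 10 h 4 min + 8 h 40 min + 8 h 1 min = 26 h 45 min.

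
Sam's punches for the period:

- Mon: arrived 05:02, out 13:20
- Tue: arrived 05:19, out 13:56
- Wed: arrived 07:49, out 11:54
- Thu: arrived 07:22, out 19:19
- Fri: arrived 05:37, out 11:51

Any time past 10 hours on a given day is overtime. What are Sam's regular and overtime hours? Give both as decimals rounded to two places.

Mon: 05:02–13:20 = 8 h 18 min
Tue: 05:19–13:56 = 8 h 37 min
Wed: 07:49–11:54 = 4 h 5 min
Thu: 07:22–19:19 = 11 h 57 min
Fri: 05:37–11:51 = 6 h 14 min
Mon reg 8 h 18 min / OT 0 h 0 min; Tue reg 8 h 37 min / OT 0 h 0 min; Wed reg 4 h 5 min / OT 0 h 0 min; Thu reg 10 h 0 min / OT 1 h 57 min; Fri reg 6 h 14 min / OT 0 h 0 min.
Totals: regular 37 h 14 min, overtime 1 h 57 min.

Regular 37.23 hours, overtime 1.95 hours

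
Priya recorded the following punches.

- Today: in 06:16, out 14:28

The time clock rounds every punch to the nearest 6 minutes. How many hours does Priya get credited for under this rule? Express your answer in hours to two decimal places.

Today: in 06:16→06:18, out 14:28→14:30; 8 h 12 min

8.20 hours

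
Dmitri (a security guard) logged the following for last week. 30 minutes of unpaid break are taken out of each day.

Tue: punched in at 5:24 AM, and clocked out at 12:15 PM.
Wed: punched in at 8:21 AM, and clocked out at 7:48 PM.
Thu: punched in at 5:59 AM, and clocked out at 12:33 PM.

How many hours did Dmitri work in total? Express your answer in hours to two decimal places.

23.37 hours

Tue: 5:24 AM–12:15 PM = 6 h 51 min; less 30 min break → 6 h 21 min
Wed: 8:21 AM–7:48 PM = 11 h 27 min; less 30 min break → 10 h 57 min
Thu: 5:59 AM–12:33 PM = 6 h 34 min; less 30 min break → 6 h 4 min
Total: 6 h 21 min + 10 h 57 min + 6 h 4 min = 23 h 22 min.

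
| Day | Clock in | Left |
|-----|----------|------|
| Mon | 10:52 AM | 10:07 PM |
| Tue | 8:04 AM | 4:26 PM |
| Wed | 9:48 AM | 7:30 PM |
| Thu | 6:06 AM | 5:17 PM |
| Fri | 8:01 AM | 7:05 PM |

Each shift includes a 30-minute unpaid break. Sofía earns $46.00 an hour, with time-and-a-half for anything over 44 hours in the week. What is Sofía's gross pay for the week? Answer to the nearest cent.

$2373.60

Mon: 10:52 AM–10:07 PM = 11 h 15 min; less 30 min break → 10 h 45 min
Tue: 8:04 AM–4:26 PM = 8 h 22 min; less 30 min break → 7 h 52 min
Wed: 9:48 AM–7:30 PM = 9 h 42 min; less 30 min break → 9 h 12 min
Thu: 6:06 AM–5:17 PM = 11 h 11 min; less 30 min break → 10 h 41 min
Fri: 8:01 AM–7:05 PM = 11 h 4 min; less 30 min break → 10 h 34 min
Total worked: 49 h 4 min = 2944 min.
Regular 44 h 0 min = 2640 min at $46.00/h; overtime 5 h 4 min = 304 min at $69.00/h.
Pay = (2640 × $46.00 + 304 × $69.00) ÷ 60 = $2373.60.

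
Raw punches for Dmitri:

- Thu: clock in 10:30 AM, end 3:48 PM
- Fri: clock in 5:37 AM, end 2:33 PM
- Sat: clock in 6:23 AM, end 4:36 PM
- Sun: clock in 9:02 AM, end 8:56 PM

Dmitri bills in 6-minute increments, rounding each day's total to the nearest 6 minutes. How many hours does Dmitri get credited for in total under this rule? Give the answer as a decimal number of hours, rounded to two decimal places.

Thu: 10:30 AM–3:48 PM = 5 h 18 min → rounds to 5 h 18 min
Fri: 5:37 AM–2:33 PM = 8 h 56 min → rounds to 8 h 54 min
Sat: 6:23 AM–4:36 PM = 10 h 13 min → rounds to 10 h 12 min
Sun: 9:02 AM–8:56 PM = 11 h 54 min → rounds to 11 h 54 min
Total credited: 36 h 18 min.

36.30 hours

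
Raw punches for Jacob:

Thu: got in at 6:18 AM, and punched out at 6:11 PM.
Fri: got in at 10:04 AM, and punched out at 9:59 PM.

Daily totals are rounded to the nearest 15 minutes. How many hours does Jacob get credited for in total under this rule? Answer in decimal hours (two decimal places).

Thu: 6:18 AM–6:11 PM = 11 h 53 min → rounds to 12 h 0 min
Fri: 10:04 AM–9:59 PM = 11 h 55 min → rounds to 12 h 0 min
Total credited: 24 h 0 min.

24.00 hours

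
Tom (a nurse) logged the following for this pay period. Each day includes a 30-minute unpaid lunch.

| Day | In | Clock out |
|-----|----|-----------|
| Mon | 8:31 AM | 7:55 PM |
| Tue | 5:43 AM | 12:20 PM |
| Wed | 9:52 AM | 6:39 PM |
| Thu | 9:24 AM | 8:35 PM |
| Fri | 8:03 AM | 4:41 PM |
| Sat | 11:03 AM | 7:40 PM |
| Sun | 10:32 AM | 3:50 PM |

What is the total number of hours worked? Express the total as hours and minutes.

Mon: 8:31 AM–7:55 PM = 11 h 24 min; less 30 min break → 10 h 54 min
Tue: 5:43 AM–12:20 PM = 6 h 37 min; less 30 min break → 6 h 7 min
Wed: 9:52 AM–6:39 PM = 8 h 47 min; less 30 min break → 8 h 17 min
Thu: 9:24 AM–8:35 PM = 11 h 11 min; less 30 min break → 10 h 41 min
Fri: 8:03 AM–4:41 PM = 8 h 38 min; less 30 min break → 8 h 8 min
Sat: 11:03 AM–7:40 PM = 8 h 37 min; less 30 min break → 8 h 7 min
Sun: 10:32 AM–3:50 PM = 5 h 18 min; less 30 min break → 4 h 48 min
Total: 10 h 54 min + 6 h 7 min + 8 h 17 min + 10 h 41 min + 8 h 8 min + 8 h 7 min + 4 h 48 min = 57 h 2 min.

57 h 2 min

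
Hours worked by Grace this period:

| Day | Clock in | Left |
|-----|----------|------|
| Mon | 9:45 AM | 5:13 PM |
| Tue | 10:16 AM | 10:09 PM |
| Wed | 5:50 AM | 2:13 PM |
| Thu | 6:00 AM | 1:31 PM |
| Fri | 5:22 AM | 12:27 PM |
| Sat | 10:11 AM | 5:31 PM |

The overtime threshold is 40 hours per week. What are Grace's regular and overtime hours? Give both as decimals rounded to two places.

Regular 40.00 hours, overtime 9.67 hours

Mon: 9:45 AM–5:13 PM = 7 h 28 min
Tue: 10:16 AM–10:09 PM = 11 h 53 min
Wed: 5:50 AM–2:13 PM = 8 h 23 min
Thu: 6:00 AM–1:31 PM = 7 h 31 min
Fri: 5:22 AM–12:27 PM = 7 h 5 min
Sat: 10:11 AM–5:31 PM = 7 h 20 min
Total worked: 49 h 40 min = 49.67 h.
Threshold 40 h → overtime 9 h 40 min, regular 40 h 0 min.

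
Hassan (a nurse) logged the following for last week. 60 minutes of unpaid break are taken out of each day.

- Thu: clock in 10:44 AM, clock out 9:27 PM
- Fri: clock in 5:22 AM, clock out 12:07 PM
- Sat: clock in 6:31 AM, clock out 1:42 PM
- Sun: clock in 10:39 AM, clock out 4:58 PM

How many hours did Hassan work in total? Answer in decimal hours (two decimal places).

26.97 hours

Thu: 10:44 AM–9:27 PM = 10 h 43 min; less 60 min break → 9 h 43 min
Fri: 5:22 AM–12:07 PM = 6 h 45 min; less 60 min break → 5 h 45 min
Sat: 6:31 AM–1:42 PM = 7 h 11 min; less 60 min break → 6 h 11 min
Sun: 10:39 AM–4:58 PM = 6 h 19 min; less 60 min break → 5 h 19 min
Total: 9 h 43 min + 5 h 45 min + 6 h 11 min + 5 h 19 min = 26 h 58 min.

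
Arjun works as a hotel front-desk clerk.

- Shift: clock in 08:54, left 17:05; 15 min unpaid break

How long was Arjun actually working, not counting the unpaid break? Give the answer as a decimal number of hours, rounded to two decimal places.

7.93 hours

Shift: 08:54–17:05 = 8 h 11 min; less 15 min break → 7 h 56 min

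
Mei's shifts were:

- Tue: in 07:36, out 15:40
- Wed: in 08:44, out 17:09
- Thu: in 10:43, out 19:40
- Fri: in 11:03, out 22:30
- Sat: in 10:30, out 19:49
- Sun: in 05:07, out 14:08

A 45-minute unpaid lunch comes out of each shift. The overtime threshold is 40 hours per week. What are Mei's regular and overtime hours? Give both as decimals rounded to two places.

Regular 40.00 hours, overtime 10.72 hours

Tue: 07:36–15:40 = 8 h 4 min; less 45 min break → 7 h 19 min
Wed: 08:44–17:09 = 8 h 25 min; less 45 min break → 7 h 40 min
Thu: 10:43–19:40 = 8 h 57 min; less 45 min break → 8 h 12 min
Fri: 11:03–22:30 = 11 h 27 min; less 45 min break → 10 h 42 min
Sat: 10:30–19:49 = 9 h 19 min; less 45 min break → 8 h 34 min
Sun: 05:07–14:08 = 9 h 1 min; less 45 min break → 8 h 16 min
Total worked: 50 h 43 min = 50.72 h.
Threshold 40 h → overtime 10 h 43 min, regular 40 h 0 min.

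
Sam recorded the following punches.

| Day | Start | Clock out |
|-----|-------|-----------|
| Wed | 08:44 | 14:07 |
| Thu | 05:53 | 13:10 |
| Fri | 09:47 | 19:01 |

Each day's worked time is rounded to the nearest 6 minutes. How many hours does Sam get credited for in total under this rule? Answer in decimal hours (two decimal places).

Wed: 08:44–14:07 = 5 h 23 min → rounds to 5 h 24 min
Thu: 05:53–13:10 = 7 h 17 min → rounds to 7 h 18 min
Fri: 09:47–19:01 = 9 h 14 min → rounds to 9 h 12 min
Total credited: 21 h 54 min.

21.90 hours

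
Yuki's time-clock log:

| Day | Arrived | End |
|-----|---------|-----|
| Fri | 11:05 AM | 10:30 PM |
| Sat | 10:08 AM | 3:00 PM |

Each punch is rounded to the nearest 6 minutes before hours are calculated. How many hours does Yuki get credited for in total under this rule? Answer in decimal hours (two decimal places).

16.30 hours

Fri: in 11:05 AM→11:06 AM, out 10:30 PM→10:30 PM; 11 h 24 min
Sat: in 10:08 AM→10:06 AM, out 3:00 PM→3:00 PM; 4 h 54 min
Total credited: 16 h 18 min.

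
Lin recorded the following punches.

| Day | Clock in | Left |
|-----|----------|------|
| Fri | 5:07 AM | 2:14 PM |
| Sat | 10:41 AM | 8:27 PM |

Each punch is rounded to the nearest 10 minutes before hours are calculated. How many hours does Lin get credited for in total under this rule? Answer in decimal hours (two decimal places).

Fri: in 5:07 AM→5:10 AM, out 2:14 PM→2:10 PM; 9 h 0 min
Sat: in 10:41 AM→10:40 AM, out 8:27 PM→8:30 PM; 9 h 50 min
Total credited: 18 h 50 min.

18.83 hours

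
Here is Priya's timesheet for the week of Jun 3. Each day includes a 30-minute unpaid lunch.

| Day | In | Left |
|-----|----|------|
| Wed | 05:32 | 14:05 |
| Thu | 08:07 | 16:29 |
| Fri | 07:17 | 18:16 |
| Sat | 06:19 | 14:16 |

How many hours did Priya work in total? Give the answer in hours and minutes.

Wed: 05:32–14:05 = 8 h 33 min; less 30 min break → 8 h 3 min
Thu: 08:07–16:29 = 8 h 22 min; less 30 min break → 7 h 52 min
Fri: 07:17–18:16 = 10 h 59 min; less 30 min break → 10 h 29 min
Sat: 06:19–14:16 = 7 h 57 min; less 30 min break → 7 h 27 min
Total: 8 h 3 min + 7 h 52 min + 10 h 29 min + 7 h 27 min = 33 h 51 min.

33 h 51 min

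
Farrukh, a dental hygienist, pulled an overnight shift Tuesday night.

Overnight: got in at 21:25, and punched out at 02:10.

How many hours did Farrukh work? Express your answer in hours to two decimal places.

4.75 hours

Overnight: 21:25 → midnight = 2 h 35 min; midnight → 02:10 = 2 h 10 min; span 4 h 45 min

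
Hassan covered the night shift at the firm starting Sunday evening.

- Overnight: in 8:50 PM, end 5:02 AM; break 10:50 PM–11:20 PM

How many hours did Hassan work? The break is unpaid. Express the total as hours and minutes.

7 h 42 min

Overnight: 8:50 PM → midnight = 3 h 10 min; midnight → 5:02 AM = 5 h 2 min; span 8 h 12 min; less 30 min break → 7 h 42 min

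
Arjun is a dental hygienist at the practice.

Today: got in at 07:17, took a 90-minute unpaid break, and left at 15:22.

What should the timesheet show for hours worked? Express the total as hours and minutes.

Today: 07:17–15:22 = 8 h 5 min; less 90 min break → 6 h 35 min

6 h 35 min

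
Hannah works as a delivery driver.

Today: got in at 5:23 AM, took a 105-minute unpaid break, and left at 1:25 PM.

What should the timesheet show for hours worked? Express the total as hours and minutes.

Today: 5:23 AM–1:25 PM = 8 h 2 min; less 105 min break → 6 h 17 min

6 h 17 min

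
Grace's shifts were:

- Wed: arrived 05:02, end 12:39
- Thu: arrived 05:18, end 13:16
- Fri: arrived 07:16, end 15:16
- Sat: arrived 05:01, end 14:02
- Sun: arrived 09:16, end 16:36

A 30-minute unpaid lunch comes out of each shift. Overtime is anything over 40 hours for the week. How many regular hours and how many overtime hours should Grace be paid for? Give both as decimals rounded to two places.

Wed: 05:02–12:39 = 7 h 37 min; less 30 min break → 7 h 7 min
Thu: 05:18–13:16 = 7 h 58 min; less 30 min break → 7 h 28 min
Fri: 07:16–15:16 = 8 h 0 min; less 30 min break → 7 h 30 min
Sat: 05:01–14:02 = 9 h 1 min; less 30 min break → 8 h 31 min
Sun: 09:16–16:36 = 7 h 20 min; less 30 min break → 6 h 50 min
Total worked: 37 h 26 min = 37.43 h.
Threshold 40 h → overtime 0 h 0 min, regular 37 h 26 min.

Regular 37.43 hours, overtime 0.00 hours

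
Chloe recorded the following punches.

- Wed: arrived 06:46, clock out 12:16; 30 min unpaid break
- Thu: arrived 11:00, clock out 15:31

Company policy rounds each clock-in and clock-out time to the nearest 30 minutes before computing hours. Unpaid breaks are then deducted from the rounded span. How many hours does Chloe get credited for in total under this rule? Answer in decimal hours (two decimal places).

Wed: in 06:46→07:00, out 12:16→12:30; 5 h 30 min − 30 min = 5 h 0 min
Thu: in 11:00→11:00, out 15:31→15:30; 4 h 30 min
Total credited: 9 h 30 min.

9.50 hours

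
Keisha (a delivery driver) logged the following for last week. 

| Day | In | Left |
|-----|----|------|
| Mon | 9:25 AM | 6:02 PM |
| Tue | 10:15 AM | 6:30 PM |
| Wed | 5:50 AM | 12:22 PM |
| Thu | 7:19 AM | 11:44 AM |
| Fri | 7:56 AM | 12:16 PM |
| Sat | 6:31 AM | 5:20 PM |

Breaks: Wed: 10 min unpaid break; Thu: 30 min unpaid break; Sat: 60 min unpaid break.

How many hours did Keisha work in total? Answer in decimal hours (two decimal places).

Mon: 9:25 AM–6:02 PM = 8 h 37 min
Tue: 10:15 AM–6:30 PM = 8 h 15 min
Wed: 5:50 AM–12:22 PM = 6 h 32 min; less 10 min break → 6 h 22 min
Thu: 7:19 AM–11:44 AM = 4 h 25 min; less 30 min break → 3 h 55 min
Fri: 7:56 AM–12:16 PM = 4 h 20 min
Sat: 6:31 AM–5:20 PM = 10 h 49 min; less 60 min break → 9 h 49 min
Total: 8 h 37 min + 8 h 15 min + 6 h 22 min + 3 h 55 min + 4 h 20 min + 9 h 49 min = 41 h 18 min.

41.30 hours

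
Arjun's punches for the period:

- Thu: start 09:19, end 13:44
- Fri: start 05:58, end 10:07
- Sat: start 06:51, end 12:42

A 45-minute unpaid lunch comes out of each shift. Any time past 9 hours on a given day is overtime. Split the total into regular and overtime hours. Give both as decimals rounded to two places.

Thu: 09:19–13:44 = 4 h 25 min; less 45 min break → 3 h 40 min
Fri: 05:58–10:07 = 4 h 9 min; less 45 min break → 3 h 24 min
Sat: 06:51–12:42 = 5 h 51 min; less 45 min break → 5 h 6 min
Thu reg 3 h 40 min / OT 0 h 0 min; Fri reg 3 h 24 min / OT 0 h 0 min; Sat reg 5 h 6 min / OT 0 h 0 min.
Totals: regular 12 h 10 min, overtime 0 h 0 min.

Regular 12.17 hours, overtime 0.00 hours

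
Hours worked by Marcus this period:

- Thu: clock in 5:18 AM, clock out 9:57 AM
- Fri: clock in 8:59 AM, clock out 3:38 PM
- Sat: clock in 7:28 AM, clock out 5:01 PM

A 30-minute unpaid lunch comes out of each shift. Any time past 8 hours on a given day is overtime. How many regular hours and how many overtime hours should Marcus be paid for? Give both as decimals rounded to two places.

Regular 18.30 hours, overtime 1.05 hours

Thu: 5:18 AM–9:57 AM = 4 h 39 min; less 30 min break → 4 h 9 min
Fri: 8:59 AM–3:38 PM = 6 h 39 min; less 30 min break → 6 h 9 min
Sat: 7:28 AM–5:01 PM = 9 h 33 min; less 30 min break → 9 h 3 min
Thu reg 4 h 9 min / OT 0 h 0 min; Fri reg 6 h 9 min / OT 0 h 0 min; Sat reg 8 h 0 min / OT 1 h 3 min.
Totals: regular 18 h 18 min, overtime 1 h 3 min.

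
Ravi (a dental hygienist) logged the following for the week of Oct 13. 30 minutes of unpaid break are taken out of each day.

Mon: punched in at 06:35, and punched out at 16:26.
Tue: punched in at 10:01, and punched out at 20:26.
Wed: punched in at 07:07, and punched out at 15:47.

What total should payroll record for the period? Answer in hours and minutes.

Mon: 06:35–16:26 = 9 h 51 min; less 30 min break → 9 h 21 min
Tue: 10:01–20:26 = 10 h 25 min; less 30 min break → 9 h 55 min
Wed: 07:07–15:47 = 8 h 40 min; less 30 min break → 8 h 10 min
Total: 9 h 21 min + 9 h 55 min + 8 h 10 min = 27 h 26 min.

27 h 26 min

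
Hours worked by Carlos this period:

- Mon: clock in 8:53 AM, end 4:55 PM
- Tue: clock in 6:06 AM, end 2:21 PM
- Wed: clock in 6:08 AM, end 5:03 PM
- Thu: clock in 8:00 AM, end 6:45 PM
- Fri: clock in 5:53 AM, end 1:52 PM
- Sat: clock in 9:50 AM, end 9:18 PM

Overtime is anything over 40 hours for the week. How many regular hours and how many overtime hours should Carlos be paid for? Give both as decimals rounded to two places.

Regular 40.00 hours, overtime 17.40 hours

Mon: 8:53 AM–4:55 PM = 8 h 2 min
Tue: 6:06 AM–2:21 PM = 8 h 15 min
Wed: 6:08 AM–5:03 PM = 10 h 55 min
Thu: 8:00 AM–6:45 PM = 10 h 45 min
Fri: 5:53 AM–1:52 PM = 7 h 59 min
Sat: 9:50 AM–9:18 PM = 11 h 28 min
Total worked: 57 h 24 min = 57.40 h.
Threshold 40 h → overtime 17 h 24 min, regular 40 h 0 min.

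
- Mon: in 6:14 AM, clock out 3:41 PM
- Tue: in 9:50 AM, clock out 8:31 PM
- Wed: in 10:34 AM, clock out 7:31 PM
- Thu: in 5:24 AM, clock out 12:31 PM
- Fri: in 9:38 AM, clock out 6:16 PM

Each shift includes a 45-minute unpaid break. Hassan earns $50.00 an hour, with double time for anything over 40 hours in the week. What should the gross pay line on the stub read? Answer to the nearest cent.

Mon: 6:14 AM–3:41 PM = 9 h 27 min; less 45 min break → 8 h 42 min
Tue: 9:50 AM–8:31 PM = 10 h 41 min; less 45 min break → 9 h 56 min
Wed: 10:34 AM–7:31 PM = 8 h 57 min; less 45 min break → 8 h 12 min
Thu: 5:24 AM–12:31 PM = 7 h 7 min; less 45 min break → 6 h 22 min
Fri: 9:38 AM–6:16 PM = 8 h 38 min; less 45 min break → 7 h 53 min
Total worked: 41 h 5 min = 2465 min.
Regular 40 h 0 min = 2400 min at $50.00/h; overtime 1 h 5 min = 65 min at $100.00/h.
Pay = (2400 × $50.00 + 65 × $100.00) ÷ 60 = $2108.33.

$2108.33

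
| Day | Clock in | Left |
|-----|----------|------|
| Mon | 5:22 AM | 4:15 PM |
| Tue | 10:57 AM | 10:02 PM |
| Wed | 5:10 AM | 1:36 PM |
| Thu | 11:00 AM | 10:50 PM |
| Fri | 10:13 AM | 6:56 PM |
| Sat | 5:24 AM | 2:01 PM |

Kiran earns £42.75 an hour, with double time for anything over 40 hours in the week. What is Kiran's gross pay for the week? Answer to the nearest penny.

Mon: 5:22 AM–4:15 PM = 10 h 53 min
Tue: 10:57 AM–10:02 PM = 11 h 5 min
Wed: 5:10 AM–1:36 PM = 8 h 26 min
Thu: 11:00 AM–10:50 PM = 11 h 50 min
Fri: 10:13 AM–6:56 PM = 8 h 43 min
Sat: 5:24 AM–2:01 PM = 8 h 37 min
Total worked: 59 h 34 min = 3574 min.
Regular 40 h 0 min = 2400 min at £42.75/h; overtime 19 h 34 min = 1174 min at £85.50/h.
Pay = (2400 × £42.75 + 1174 × £85.50) ÷ 60 = £3382.95.

£3382.95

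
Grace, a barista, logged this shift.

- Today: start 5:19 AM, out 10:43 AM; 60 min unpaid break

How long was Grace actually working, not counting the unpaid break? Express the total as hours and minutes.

Today: 5:19 AM–10:43 AM = 5 h 24 min; less 60 min break → 4 h 24 min

4 h 24 min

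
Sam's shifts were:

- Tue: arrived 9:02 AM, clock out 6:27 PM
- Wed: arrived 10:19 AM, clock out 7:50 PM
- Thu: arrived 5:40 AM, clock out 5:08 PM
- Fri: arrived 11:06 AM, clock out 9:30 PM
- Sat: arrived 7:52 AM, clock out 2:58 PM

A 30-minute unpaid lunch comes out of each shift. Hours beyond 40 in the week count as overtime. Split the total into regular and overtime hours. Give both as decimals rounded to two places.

Tue: 9:02 AM–6:27 PM = 9 h 25 min; less 30 min break → 8 h 55 min
Wed: 10:19 AM–7:50 PM = 9 h 31 min; less 30 min break → 9 h 1 min
Thu: 5:40 AM–5:08 PM = 11 h 28 min; less 30 min break → 10 h 58 min
Fri: 11:06 AM–9:30 PM = 10 h 24 min; less 30 min break → 9 h 54 min
Sat: 7:52 AM–2:58 PM = 7 h 6 min; less 30 min break → 6 h 36 min
Total worked: 45 h 24 min = 45.40 h.
Threshold 40 h → overtime 5 h 24 min, regular 40 h 0 min.

Regular 40.00 hours, overtime 5.40 hours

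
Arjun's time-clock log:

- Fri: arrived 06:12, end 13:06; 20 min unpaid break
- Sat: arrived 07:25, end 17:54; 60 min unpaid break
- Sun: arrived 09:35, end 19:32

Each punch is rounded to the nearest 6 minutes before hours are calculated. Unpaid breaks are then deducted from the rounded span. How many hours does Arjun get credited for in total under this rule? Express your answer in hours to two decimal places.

25.97 hours

Fri: in 06:12→06:12, out 13:06→13:06; 6 h 54 min − 20 min = 6 h 34 min
Sat: in 07:25→07:24, out 17:54→17:54; 10 h 30 min − 60 min = 9 h 30 min
Sun: in 09:35→09:36, out 19:32→19:30; 9 h 54 min
Total credited: 25 h 58 min.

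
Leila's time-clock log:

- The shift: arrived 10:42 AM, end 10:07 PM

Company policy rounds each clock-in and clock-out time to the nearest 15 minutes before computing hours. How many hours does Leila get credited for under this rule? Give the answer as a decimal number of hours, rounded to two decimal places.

The shift: in 10:42 AM→10:45 AM, out 10:07 PM→10:00 PM; 11 h 15 min

11.25 hours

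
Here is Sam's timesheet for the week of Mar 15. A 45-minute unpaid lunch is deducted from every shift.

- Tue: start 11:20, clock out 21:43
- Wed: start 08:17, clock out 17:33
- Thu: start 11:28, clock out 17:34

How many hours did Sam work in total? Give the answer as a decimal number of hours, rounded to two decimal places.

Tue: 11:20–21:43 = 10 h 23 min; less 45 min break → 9 h 38 min
Wed: 08:17–17:33 = 9 h 16 min; less 45 min break → 8 h 31 min
Thu: 11:28–17:34 = 6 h 6 min; less 45 min break → 5 h 21 min
Total: 9 h 38 min + 8 h 31 min + 5 h 21 min = 23 h 30 min.

23.50 hours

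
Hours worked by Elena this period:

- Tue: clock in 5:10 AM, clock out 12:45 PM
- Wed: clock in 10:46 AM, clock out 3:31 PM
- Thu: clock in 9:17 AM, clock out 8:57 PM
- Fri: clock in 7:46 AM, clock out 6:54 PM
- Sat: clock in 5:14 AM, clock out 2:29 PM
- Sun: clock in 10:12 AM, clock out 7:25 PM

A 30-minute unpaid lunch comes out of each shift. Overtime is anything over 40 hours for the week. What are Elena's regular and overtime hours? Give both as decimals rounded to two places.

Tue: 5:10 AM–12:45 PM = 7 h 35 min; less 30 min break → 7 h 5 min
Wed: 10:46 AM–3:31 PM = 4 h 45 min; less 30 min break → 4 h 15 min
Thu: 9:17 AM–8:57 PM = 11 h 40 min; less 30 min break → 11 h 10 min
Fri: 7:46 AM–6:54 PM = 11 h 8 min; less 30 min break → 10 h 38 min
Sat: 5:14 AM–2:29 PM = 9 h 15 min; less 30 min break → 8 h 45 min
Sun: 10:12 AM–7:25 PM = 9 h 13 min; less 30 min break → 8 h 43 min
Total worked: 50 h 36 min = 50.60 h.
Threshold 40 h → overtime 10 h 36 min, regular 40 h 0 min.

Regular 40.00 hours, overtime 10.60 hours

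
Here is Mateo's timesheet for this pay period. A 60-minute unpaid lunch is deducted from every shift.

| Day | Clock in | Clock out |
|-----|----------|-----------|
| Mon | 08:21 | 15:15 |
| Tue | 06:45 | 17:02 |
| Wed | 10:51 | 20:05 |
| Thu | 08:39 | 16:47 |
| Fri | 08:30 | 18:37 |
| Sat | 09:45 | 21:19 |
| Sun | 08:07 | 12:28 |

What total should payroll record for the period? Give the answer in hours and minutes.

53 h 35 min

Mon: 08:21–15:15 = 6 h 54 min; less 60 min break → 5 h 54 min
Tue: 06:45–17:02 = 10 h 17 min; less 60 min break → 9 h 17 min
Wed: 10:51–20:05 = 9 h 14 min; less 60 min break → 8 h 14 min
Thu: 08:39–16:47 = 8 h 8 min; less 60 min break → 7 h 8 min
Fri: 08:30–18:37 = 10 h 7 min; less 60 min break → 9 h 7 min
Sat: 09:45–21:19 = 11 h 34 min; less 60 min break → 10 h 34 min
Sun: 08:07–12:28 = 4 h 21 min; less 60 min break → 3 h 21 min
Total: 5 h 54 min + 9 h 17 min + 8 h 14 min + 7 h 8 min + 9 h 7 min + 10 h 34 min + 3 h 21 min = 53 h 35 min.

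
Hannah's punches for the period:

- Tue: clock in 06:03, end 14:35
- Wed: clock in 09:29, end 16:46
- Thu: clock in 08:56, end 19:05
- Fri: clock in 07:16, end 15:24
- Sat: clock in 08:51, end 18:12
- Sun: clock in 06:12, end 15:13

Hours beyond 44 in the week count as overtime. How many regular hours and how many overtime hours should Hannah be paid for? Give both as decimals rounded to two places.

Tue: 06:03–14:35 = 8 h 32 min
Wed: 09:29–16:46 = 7 h 17 min
Thu: 08:56–19:05 = 10 h 9 min
Fri: 07:16–15:24 = 8 h 8 min
Sat: 08:51–18:12 = 9 h 21 min
Sun: 06:12–15:13 = 9 h 1 min
Total worked: 52 h 28 min = 52.47 h.
Threshold 44 h → overtime 8 h 28 min, regular 44 h 0 min.

Regular 44.00 hours, overtime 8.47 hours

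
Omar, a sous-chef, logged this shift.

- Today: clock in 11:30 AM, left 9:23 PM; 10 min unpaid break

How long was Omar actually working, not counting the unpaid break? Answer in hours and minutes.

9 h 43 min

Today: 11:30 AM–9:23 PM = 9 h 53 min; less 10 min break → 9 h 43 min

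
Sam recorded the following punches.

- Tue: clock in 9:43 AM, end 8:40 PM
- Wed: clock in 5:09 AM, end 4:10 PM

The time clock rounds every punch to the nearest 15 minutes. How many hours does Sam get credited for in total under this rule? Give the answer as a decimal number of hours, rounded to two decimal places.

22.00 hours

Tue: in 9:43 AM→9:45 AM, out 8:40 PM→8:45 PM; 11 h 0 min
Wed: in 5:09 AM→5:15 AM, out 4:10 PM→4:15 PM; 11 h 0 min
Total credited: 22 h 0 min.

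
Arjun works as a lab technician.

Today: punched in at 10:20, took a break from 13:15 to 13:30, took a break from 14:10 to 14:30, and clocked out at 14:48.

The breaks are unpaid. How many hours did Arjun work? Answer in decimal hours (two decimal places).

Today: 10:20–14:48 = 4 h 28 min; less 35 min break → 3 h 53 min

3.88 hours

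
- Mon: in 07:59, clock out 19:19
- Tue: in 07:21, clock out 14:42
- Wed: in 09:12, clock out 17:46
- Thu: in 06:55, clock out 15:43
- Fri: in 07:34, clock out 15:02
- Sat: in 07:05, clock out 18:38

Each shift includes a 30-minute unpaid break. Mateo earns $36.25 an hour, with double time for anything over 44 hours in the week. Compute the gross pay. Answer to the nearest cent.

Mon: 07:59–19:19 = 11 h 20 min; less 30 min break → 10 h 50 min
Tue: 07:21–14:42 = 7 h 21 min; less 30 min break → 6 h 51 min
Wed: 09:12–17:46 = 8 h 34 min; less 30 min break → 8 h 4 min
Thu: 06:55–15:43 = 8 h 48 min; less 30 min break → 8 h 18 min
Fri: 07:34–15:02 = 7 h 28 min; less 30 min break → 6 h 58 min
Sat: 07:05–18:38 = 11 h 33 min; less 30 min break → 11 h 3 min
Total worked: 52 h 4 min = 3124 min.
Regular 44 h 0 min = 2640 min at $36.25/h; overtime 8 h 4 min = 484 min at $72.50/h.
Pay = (2640 × $36.25 + 484 × $72.50) ÷ 60 = $2179.83.

$2179.83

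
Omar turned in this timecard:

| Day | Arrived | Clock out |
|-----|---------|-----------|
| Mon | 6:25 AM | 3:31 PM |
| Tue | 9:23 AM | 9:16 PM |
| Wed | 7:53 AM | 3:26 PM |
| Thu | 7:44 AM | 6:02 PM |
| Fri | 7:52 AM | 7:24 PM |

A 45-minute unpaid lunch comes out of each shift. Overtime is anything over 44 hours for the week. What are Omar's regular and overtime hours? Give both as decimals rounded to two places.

Regular 44.00 hours, overtime 2.62 hours

Mon: 6:25 AM–3:31 PM = 9 h 6 min; less 45 min break → 8 h 21 min
Tue: 9:23 AM–9:16 PM = 11 h 53 min; less 45 min break → 11 h 8 min
Wed: 7:53 AM–3:26 PM = 7 h 33 min; less 45 min break → 6 h 48 min
Thu: 7:44 AM–6:02 PM = 10 h 18 min; less 45 min break → 9 h 33 min
Fri: 7:52 AM–7:24 PM = 11 h 32 min; less 45 min break → 10 h 47 min
Total worked: 46 h 37 min = 46.62 h.
Threshold 44 h → overtime 2 h 37 min, regular 44 h 0 min.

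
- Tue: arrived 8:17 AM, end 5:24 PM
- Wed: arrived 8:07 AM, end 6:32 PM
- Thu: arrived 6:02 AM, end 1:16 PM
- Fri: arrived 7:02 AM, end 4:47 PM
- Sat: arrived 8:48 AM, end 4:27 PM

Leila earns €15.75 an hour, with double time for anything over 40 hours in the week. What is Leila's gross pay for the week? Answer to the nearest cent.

€761.25

Tue: 8:17 AM–5:24 PM = 9 h 7 min
Wed: 8:07 AM–6:32 PM = 10 h 25 min
Thu: 6:02 AM–1:16 PM = 7 h 14 min
Fri: 7:02 AM–4:47 PM = 9 h 45 min
Sat: 8:48 AM–4:27 PM = 7 h 39 min
Total worked: 44 h 10 min = 2650 min.
Regular 40 h 0 min = 2400 min at €15.75/h; overtime 4 h 10 min = 250 min at €31.50/h.
Pay = (2400 × €15.75 + 250 × €31.50) ÷ 60 = €761.25.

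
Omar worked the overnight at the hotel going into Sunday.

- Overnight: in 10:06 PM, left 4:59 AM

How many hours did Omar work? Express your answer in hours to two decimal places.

6.88 hours

Overnight: 10:06 PM → midnight = 1 h 54 min; midnight → 4:59 AM = 4 h 59 min; span 6 h 53 min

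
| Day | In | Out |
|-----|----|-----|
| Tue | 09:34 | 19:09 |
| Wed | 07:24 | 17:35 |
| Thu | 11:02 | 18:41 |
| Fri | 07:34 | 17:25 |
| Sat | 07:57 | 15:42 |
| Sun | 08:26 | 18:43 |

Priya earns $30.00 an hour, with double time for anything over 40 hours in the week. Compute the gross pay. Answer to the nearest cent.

$2118.00

Tue: 09:34–19:09 = 9 h 35 min
Wed: 07:24–17:35 = 10 h 11 min
Thu: 11:02–18:41 = 7 h 39 min
Fri: 07:34–17:25 = 9 h 51 min
Sat: 07:57–15:42 = 7 h 45 min
Sun: 08:26–18:43 = 10 h 17 min
Total worked: 55 h 18 min = 3318 min.
Regular 40 h 0 min = 2400 min at $30.00/h; overtime 15 h 18 min = 918 min at $60.00/h.
Pay = (2400 × $30.00 + 918 × $60.00) ÷ 60 = $2118.00.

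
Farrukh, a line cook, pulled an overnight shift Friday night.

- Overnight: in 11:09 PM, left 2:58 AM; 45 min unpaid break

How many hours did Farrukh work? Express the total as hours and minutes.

Overnight: 11:09 PM → midnight = 0 h 51 min; midnight → 2:58 AM = 2 h 58 min; span 3 h 49 min; less 45 min break → 3 h 4 min

3 h 4 min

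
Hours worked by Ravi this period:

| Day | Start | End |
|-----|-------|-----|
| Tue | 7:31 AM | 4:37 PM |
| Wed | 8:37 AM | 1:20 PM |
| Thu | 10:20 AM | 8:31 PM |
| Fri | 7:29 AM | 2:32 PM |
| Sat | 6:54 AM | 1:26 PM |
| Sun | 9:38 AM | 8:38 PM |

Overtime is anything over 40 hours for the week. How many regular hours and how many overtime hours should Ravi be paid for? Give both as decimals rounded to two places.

Regular 40.00 hours, overtime 8.58 hours

Tue: 7:31 AM–4:37 PM = 9 h 6 min
Wed: 8:37 AM–1:20 PM = 4 h 43 min
Thu: 10:20 AM–8:31 PM = 10 h 11 min
Fri: 7:29 AM–2:32 PM = 7 h 3 min
Sat: 6:54 AM–1:26 PM = 6 h 32 min
Sun: 9:38 AM–8:38 PM = 11 h 0 min
Total worked: 48 h 35 min = 48.58 h.
Threshold 40 h → overtime 8 h 35 min, regular 40 h 0 min.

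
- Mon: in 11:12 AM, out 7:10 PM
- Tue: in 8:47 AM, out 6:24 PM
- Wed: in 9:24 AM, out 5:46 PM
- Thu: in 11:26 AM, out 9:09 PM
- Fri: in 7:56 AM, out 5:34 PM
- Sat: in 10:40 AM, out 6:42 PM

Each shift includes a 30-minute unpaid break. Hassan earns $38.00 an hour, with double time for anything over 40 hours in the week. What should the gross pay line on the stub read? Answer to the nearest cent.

$2305.33

Mon: 11:12 AM–7:10 PM = 7 h 58 min; less 30 min break → 7 h 28 min
Tue: 8:47 AM–6:24 PM = 9 h 37 min; less 30 min break → 9 h 7 min
Wed: 9:24 AM–5:46 PM = 8 h 22 min; less 30 min break → 7 h 52 min
Thu: 11:26 AM–9:09 PM = 9 h 43 min; less 30 min break → 9 h 13 min
Fri: 7:56 AM–5:34 PM = 9 h 38 min; less 30 min break → 9 h 8 min
Sat: 10:40 AM–6:42 PM = 8 h 2 min; less 30 min break → 7 h 32 min
Total worked: 50 h 20 min = 3020 min.
Regular 40 h 0 min = 2400 min at $38.00/h; overtime 10 h 20 min = 620 min at $76.00/h.
Pay = (2400 × $38.00 + 620 × $76.00) ÷ 60 = $2305.33.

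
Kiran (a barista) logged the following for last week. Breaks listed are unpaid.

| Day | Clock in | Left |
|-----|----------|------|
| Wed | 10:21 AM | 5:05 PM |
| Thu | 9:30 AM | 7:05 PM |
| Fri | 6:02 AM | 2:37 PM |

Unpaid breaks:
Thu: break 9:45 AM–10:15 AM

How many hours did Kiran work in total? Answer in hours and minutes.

Wed: 10:21 AM–5:05 PM = 6 h 44 min
Thu: 9:30 AM–7:05 PM = 9 h 35 min; less 30 min break → 9 h 5 min
Fri: 6:02 AM–2:37 PM = 8 h 35 min
Total: 6 h 44 min + 9 h 5 min + 8 h 35 min = 24 h 24 min.

24 h 24 min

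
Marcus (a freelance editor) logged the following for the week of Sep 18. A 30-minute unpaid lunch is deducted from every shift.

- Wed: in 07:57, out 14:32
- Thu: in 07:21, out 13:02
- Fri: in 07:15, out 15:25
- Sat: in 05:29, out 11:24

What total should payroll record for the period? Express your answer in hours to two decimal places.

24.35 hours

Wed: 07:57–14:32 = 6 h 35 min; less 30 min break → 6 h 5 min
Thu: 07:21–13:02 = 5 h 41 min; less 30 min break → 5 h 11 min
Fri: 07:15–15:25 = 8 h 10 min; less 30 min break → 7 h 40 min
Sat: 05:29–11:24 = 5 h 55 min; less 30 min break → 5 h 25 min
Total: 6 h 5 min + 5 h 11 min + 7 h 40 min + 5 h 25 min = 24 h 21 min.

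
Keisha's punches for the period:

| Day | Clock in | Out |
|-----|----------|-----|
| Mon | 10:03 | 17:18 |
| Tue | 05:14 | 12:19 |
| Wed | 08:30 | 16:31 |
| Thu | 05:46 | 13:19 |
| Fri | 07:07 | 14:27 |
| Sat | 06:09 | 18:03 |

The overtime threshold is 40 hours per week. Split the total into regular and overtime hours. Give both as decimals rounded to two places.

Mon: 10:03–17:18 = 7 h 15 min
Tue: 05:14–12:19 = 7 h 5 min
Wed: 08:30–16:31 = 8 h 1 min
Thu: 05:46–13:19 = 7 h 33 min
Fri: 07:07–14:27 = 7 h 20 min
Sat: 06:09–18:03 = 11 h 54 min
Total worked: 49 h 8 min = 49.13 h.
Threshold 40 h → overtime 9 h 8 min, regular 40 h 0 min.

Regular 40.00 hours, overtime 9.13 hours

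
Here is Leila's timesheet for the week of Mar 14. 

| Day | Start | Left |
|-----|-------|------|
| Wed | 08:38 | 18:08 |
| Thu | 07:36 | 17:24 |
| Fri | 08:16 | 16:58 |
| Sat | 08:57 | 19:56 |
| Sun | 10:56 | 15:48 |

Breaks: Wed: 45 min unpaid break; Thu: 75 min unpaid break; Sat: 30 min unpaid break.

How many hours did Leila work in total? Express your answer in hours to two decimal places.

41.35 hours

Wed: 08:38–18:08 = 9 h 30 min; less 45 min break → 8 h 45 min
Thu: 07:36–17:24 = 9 h 48 min; less 75 min break → 8 h 33 min
Fri: 08:16–16:58 = 8 h 42 min
Sat: 08:57–19:56 = 10 h 59 min; less 30 min break → 10 h 29 min
Sun: 10:56–15:48 = 4 h 52 min
Total: 8 h 45 min + 8 h 33 min + 8 h 42 min + 10 h 29 min + 4 h 52 min = 41 h 21 min.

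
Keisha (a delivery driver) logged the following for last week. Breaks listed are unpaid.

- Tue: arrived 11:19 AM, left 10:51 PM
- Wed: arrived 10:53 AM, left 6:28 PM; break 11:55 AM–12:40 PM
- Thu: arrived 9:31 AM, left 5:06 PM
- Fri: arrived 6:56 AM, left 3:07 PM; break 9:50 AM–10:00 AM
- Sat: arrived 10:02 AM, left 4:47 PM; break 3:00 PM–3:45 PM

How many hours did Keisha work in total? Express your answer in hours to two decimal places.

39.97 hours

Tue: 11:19 AM–10:51 PM = 11 h 32 min
Wed: 10:53 AM–6:28 PM = 7 h 35 min; less 45 min break → 6 h 50 min
Thu: 9:31 AM–5:06 PM = 7 h 35 min
Fri: 6:56 AM–3:07 PM = 8 h 11 min; less 10 min break → 8 h 1 min
Sat: 10:02 AM–4:47 PM = 6 h 45 min; less 45 min break → 6 h 0 min
Total: 11 h 32 min + 6 h 50 min + 7 h 35 min + 8 h 1 min + 6 h 0 min = 39 h 58 min.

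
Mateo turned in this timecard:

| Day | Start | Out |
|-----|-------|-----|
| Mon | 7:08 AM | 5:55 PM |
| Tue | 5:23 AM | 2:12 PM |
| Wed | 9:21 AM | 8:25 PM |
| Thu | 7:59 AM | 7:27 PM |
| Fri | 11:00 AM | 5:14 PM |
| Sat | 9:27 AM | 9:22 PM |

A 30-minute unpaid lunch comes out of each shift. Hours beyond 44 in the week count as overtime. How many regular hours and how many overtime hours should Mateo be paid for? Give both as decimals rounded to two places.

Mon: 7:08 AM–5:55 PM = 10 h 47 min; less 30 min break → 10 h 17 min
Tue: 5:23 AM–2:12 PM = 8 h 49 min; less 30 min break → 8 h 19 min
Wed: 9:21 AM–8:25 PM = 11 h 4 min; less 30 min break → 10 h 34 min
Thu: 7:59 AM–7:27 PM = 11 h 28 min; less 30 min break → 10 h 58 min
Fri: 11:00 AM–5:14 PM = 6 h 14 min; less 30 min break → 5 h 44 min
Sat: 9:27 AM–9:22 PM = 11 h 55 min; less 30 min break → 11 h 25 min
Total worked: 57 h 17 min = 57.28 h.
Threshold 44 h → overtime 13 h 17 min, regular 44 h 0 min.

Regular 44.00 hours, overtime 13.28 hours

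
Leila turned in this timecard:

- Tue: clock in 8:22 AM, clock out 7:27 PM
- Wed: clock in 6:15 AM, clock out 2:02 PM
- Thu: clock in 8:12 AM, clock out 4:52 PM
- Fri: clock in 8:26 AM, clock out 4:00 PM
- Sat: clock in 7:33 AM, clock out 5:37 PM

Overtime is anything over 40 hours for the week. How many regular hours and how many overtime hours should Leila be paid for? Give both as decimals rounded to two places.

Tue: 8:22 AM–7:27 PM = 11 h 5 min
Wed: 6:15 AM–2:02 PM = 7 h 47 min
Thu: 8:12 AM–4:52 PM = 8 h 40 min
Fri: 8:26 AM–4:00 PM = 7 h 34 min
Sat: 7:33 AM–5:37 PM = 10 h 4 min
Total worked: 45 h 10 min = 45.17 h.
Threshold 40 h → overtime 5 h 10 min, regular 40 h 0 min.

Regular 40.00 hours, overtime 5.17 hours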